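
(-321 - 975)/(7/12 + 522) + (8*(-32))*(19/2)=-15266624/6271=-2434.48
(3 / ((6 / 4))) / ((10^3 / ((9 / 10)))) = 9 / 5000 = 0.00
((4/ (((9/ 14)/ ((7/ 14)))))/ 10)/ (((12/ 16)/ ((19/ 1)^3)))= 2845.21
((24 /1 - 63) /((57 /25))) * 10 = -3250 /19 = -171.05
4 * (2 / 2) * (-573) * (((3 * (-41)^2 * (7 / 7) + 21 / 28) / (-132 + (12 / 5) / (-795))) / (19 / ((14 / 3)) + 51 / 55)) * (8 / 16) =1965728428125 / 224401832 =8759.86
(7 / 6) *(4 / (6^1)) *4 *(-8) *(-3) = 224 / 3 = 74.67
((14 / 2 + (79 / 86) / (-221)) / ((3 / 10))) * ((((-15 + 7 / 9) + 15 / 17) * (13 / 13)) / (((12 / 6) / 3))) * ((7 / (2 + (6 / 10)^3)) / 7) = -4348998125 / 20653674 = -210.57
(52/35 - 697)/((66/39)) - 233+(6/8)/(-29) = -2614687/4060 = -644.01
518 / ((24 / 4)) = 259 / 3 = 86.33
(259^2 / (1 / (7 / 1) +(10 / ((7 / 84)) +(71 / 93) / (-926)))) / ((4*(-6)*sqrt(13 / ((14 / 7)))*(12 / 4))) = -6739695151*sqrt(26) / 11298259596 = -3.04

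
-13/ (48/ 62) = -16.79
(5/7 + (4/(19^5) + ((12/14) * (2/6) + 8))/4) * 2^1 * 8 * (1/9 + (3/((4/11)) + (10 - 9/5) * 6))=400215901150/155994237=2565.58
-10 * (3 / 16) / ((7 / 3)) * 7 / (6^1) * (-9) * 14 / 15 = 63 / 8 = 7.88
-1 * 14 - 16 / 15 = -226 / 15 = -15.07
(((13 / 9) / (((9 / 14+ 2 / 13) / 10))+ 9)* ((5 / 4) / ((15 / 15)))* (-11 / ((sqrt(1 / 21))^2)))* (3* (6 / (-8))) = 8178555 / 464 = 17626.20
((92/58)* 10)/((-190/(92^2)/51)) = -19856544/551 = -36037.28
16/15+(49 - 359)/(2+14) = -2197/120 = -18.31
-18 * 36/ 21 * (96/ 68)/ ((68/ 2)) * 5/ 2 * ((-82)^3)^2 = -1969963230827520/ 2023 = -973783109652.75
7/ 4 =1.75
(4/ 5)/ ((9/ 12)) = 16/ 15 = 1.07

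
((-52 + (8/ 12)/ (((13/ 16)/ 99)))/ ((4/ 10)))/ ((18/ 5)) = 20.30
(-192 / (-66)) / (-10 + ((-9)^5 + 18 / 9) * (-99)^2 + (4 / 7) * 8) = -224 / 44561413237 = -0.00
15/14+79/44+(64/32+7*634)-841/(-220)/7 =1710714/385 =4443.41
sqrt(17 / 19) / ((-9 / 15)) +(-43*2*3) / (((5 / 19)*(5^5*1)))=-5*sqrt(323) / 57 - 4902 / 15625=-1.89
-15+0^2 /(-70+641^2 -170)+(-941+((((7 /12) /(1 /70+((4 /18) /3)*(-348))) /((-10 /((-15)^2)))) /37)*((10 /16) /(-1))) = -18372099199 /19217504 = -956.01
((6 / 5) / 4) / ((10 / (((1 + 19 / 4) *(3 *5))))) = 207 / 80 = 2.59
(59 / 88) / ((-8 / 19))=-1121 / 704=-1.59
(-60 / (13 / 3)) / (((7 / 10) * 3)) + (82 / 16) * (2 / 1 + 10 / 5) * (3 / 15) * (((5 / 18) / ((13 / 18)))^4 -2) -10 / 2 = -39392989 / 1999270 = -19.70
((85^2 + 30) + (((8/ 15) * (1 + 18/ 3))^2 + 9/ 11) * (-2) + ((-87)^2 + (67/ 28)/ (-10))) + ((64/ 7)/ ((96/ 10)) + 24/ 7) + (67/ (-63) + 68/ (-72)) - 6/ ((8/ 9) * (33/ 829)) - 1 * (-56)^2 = 1592660033/ 138600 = 11491.05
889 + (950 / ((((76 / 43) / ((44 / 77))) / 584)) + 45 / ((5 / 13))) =1262642 / 7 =180377.43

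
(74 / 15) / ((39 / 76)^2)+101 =2731739 / 22815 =119.73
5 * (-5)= -25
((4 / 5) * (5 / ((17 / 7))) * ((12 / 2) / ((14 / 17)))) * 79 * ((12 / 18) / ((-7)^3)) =-632 / 343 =-1.84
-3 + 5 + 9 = 11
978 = 978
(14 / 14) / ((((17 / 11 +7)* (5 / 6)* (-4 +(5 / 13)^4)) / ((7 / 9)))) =-0.03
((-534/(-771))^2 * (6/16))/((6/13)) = 102973/264196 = 0.39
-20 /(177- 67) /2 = -1 /11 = -0.09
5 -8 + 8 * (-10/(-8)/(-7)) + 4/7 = -27/7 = -3.86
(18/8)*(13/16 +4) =693/64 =10.83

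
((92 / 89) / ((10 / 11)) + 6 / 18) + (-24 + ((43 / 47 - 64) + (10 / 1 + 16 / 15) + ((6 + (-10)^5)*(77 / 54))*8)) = -644185446724 / 564705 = -1140746.84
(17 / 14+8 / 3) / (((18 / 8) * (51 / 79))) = 25754 / 9639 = 2.67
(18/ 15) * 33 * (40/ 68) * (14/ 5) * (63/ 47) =349272/ 3995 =87.43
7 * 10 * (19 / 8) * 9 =5985 / 4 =1496.25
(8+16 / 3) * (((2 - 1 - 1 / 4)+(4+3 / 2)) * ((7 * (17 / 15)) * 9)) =5950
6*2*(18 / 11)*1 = 216 / 11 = 19.64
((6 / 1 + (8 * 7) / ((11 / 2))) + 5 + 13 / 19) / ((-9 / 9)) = -4570 / 209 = -21.87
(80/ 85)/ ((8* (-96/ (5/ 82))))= -5/ 66912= -0.00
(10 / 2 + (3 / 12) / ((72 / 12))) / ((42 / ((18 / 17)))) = 121 / 952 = 0.13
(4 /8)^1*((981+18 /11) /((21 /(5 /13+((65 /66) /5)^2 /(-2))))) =7096709 /830544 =8.54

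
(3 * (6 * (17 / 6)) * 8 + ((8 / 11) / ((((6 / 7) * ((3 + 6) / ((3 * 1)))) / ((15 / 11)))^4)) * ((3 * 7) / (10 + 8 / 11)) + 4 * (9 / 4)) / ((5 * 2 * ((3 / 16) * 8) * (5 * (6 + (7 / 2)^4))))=155653827436 / 4367835987075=0.04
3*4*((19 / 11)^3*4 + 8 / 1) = 457008 / 1331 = 343.36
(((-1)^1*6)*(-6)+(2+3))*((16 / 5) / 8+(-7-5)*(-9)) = 22222 / 5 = 4444.40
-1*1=-1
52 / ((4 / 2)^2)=13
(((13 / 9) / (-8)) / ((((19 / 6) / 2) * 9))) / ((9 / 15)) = -65 / 3078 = -0.02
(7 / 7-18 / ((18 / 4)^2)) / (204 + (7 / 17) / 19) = 323 / 593091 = 0.00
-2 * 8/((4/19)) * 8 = -608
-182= -182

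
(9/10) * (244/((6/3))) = 549/5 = 109.80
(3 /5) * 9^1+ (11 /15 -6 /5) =4.93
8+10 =18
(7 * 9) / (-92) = -63 / 92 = -0.68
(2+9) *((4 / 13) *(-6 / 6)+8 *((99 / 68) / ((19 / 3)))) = 70730 / 4199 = 16.84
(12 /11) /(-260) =-3 /715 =-0.00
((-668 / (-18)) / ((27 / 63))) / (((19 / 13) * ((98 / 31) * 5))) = 67301 / 17955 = 3.75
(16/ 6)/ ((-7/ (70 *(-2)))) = 160/ 3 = 53.33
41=41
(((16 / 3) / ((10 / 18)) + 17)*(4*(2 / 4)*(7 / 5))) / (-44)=-931 / 550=-1.69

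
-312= -312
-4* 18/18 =-4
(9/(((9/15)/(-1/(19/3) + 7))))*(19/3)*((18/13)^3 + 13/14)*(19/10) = 10469855/2366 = 4425.13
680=680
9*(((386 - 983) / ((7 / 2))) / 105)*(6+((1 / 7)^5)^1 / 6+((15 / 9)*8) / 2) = -762567801 / 4117715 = -185.19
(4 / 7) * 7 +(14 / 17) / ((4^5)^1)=34823 / 8704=4.00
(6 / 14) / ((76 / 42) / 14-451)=-63 / 66278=-0.00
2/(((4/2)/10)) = 10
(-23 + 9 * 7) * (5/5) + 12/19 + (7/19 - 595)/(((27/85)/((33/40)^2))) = -3749811/3040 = -1233.49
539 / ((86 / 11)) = 5929 / 86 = 68.94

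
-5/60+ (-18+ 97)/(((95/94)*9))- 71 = -213401/3420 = -62.40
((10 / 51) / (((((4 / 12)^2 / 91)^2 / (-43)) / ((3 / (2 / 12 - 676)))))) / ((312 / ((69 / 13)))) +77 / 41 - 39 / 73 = 35356539467 / 82528982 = 428.41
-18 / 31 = -0.58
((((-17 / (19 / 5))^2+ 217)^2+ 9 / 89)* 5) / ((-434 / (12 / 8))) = -9773360145075 / 10067557892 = -970.78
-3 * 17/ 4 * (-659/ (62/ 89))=2991201/ 248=12061.29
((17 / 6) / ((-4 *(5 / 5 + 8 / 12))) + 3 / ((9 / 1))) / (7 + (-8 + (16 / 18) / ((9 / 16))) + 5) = -297 / 18080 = -0.02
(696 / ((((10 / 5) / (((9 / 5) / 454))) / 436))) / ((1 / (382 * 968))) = 252474178176 / 1135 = 222444209.85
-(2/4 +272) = -545/2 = -272.50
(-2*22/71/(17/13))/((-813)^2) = -572/797789583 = -0.00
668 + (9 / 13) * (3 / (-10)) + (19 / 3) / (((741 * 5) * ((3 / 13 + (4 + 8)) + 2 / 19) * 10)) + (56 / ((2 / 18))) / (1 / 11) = 55362443771 / 8912475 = 6211.79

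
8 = 8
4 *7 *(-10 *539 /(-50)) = 15092 /5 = 3018.40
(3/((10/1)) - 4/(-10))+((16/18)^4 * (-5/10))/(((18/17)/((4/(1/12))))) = -2647499/196830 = -13.45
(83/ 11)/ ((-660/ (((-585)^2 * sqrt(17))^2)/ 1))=-11016895222125/ 484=-22762180211.00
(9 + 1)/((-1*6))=-5/3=-1.67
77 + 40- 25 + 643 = 735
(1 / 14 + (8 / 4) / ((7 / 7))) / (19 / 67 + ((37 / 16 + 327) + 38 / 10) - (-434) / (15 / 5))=233160 / 53810743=0.00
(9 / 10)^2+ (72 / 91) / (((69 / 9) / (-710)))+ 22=-10561867 / 209300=-50.46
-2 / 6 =-1 / 3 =-0.33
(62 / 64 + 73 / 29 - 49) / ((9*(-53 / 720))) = 211185 / 3074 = 68.70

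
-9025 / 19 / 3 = -475 / 3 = -158.33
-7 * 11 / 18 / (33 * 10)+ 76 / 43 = 40739 / 23220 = 1.75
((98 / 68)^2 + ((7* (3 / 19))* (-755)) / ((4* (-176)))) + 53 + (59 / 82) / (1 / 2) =9145214647 / 158492224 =57.70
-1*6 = -6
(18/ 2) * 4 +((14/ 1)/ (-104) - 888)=-44311/ 52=-852.13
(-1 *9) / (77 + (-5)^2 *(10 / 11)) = -99 / 1097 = -0.09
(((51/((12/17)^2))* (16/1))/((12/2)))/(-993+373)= -4913/11160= -0.44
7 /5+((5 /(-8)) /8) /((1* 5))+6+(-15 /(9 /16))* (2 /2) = -18511 /960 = -19.28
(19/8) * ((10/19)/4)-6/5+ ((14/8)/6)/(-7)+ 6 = 1217/240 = 5.07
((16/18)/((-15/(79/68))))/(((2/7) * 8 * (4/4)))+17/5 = 61871/18360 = 3.37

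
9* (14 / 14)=9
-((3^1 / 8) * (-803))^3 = 13980103929 / 512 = 27304890.49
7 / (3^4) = 7 / 81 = 0.09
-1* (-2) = 2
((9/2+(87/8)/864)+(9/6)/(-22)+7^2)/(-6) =-1354495/152064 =-8.91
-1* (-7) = 7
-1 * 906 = -906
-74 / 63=-1.17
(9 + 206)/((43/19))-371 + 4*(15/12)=-271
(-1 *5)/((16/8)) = -5/2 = -2.50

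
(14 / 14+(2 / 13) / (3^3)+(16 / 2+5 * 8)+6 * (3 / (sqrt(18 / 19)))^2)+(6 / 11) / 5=2048546 / 19305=106.11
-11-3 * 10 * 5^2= -761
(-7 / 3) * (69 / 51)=-161 / 51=-3.16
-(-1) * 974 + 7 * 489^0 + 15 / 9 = 2948 / 3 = 982.67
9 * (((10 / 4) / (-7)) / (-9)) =5 / 14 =0.36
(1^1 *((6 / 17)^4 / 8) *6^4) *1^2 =209952 / 83521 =2.51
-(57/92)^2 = -3249/8464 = -0.38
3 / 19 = 0.16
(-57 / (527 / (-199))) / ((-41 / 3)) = -34029 / 21607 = -1.57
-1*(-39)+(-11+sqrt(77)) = sqrt(77)+28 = 36.77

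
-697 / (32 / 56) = -1219.75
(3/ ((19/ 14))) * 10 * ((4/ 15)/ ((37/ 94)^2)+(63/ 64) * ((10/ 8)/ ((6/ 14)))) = 168989023/ 1664704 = 101.51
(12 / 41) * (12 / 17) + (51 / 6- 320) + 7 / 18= -1950304 / 6273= -310.90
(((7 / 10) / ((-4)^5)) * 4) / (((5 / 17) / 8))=-119 / 1600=-0.07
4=4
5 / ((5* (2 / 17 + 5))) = 17 / 87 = 0.20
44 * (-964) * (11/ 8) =-58322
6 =6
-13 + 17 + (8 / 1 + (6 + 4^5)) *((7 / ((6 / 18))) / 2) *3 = 32701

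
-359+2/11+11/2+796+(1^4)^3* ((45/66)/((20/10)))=19493/44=443.02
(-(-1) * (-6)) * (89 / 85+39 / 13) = -2064 / 85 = -24.28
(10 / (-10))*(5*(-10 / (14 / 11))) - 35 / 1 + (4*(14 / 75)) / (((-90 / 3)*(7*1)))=33722 / 7875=4.28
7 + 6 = 13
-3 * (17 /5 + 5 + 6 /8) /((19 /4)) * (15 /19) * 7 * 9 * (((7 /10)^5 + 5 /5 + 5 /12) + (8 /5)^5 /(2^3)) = -30043547919 /36100000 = -832.23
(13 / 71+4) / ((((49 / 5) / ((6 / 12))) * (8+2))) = 297 / 13916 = 0.02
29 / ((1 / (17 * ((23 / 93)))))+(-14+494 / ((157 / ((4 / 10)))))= 7970929 / 73005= 109.18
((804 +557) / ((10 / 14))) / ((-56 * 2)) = -1361 / 80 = -17.01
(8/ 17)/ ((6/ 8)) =32/ 51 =0.63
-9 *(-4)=36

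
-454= -454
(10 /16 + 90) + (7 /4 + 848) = 7523 /8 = 940.38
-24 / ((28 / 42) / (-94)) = 3384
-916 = -916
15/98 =0.15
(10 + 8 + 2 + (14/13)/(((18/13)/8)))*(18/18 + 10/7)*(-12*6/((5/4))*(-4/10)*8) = 2054144/175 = 11737.97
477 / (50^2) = 477 / 2500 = 0.19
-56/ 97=-0.58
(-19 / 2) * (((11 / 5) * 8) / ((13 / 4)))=-3344 / 65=-51.45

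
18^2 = 324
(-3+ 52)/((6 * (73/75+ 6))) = 1225/1046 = 1.17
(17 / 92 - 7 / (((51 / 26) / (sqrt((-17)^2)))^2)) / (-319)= 1.65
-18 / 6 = -3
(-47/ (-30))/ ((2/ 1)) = 47/ 60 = 0.78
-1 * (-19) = 19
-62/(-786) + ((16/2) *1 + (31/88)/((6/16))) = 38986/4323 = 9.02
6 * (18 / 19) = 108 / 19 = 5.68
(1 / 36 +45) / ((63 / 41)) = 66461 / 2268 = 29.30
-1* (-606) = 606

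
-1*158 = -158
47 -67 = -20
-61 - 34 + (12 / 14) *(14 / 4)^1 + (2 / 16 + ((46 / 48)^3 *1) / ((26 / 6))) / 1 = -5491513 / 59904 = -91.67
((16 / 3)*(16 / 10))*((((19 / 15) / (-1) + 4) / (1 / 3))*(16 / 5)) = 83968 / 375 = 223.91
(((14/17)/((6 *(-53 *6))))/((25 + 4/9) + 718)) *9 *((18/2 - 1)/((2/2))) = -252/6028591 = -0.00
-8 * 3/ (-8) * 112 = 336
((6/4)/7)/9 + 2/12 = 4/21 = 0.19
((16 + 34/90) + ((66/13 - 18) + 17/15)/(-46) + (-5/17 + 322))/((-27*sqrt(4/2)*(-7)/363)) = 2675489443*sqrt(2)/8234460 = 459.50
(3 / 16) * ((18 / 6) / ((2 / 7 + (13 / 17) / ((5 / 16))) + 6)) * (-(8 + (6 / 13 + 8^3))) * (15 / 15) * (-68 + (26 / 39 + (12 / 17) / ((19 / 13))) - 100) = 9571741795 / 1711216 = 5593.53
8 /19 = 0.42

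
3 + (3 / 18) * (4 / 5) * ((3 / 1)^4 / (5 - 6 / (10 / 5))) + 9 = 87 / 5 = 17.40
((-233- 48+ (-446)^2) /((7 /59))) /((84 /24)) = 23438930 /49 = 478345.51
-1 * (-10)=10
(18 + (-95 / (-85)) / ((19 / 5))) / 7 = 311 / 119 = 2.61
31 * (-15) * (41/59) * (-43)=819795/59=13894.83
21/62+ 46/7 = 2999/434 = 6.91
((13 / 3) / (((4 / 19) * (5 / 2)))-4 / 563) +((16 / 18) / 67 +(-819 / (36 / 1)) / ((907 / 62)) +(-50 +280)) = 364395139361 / 1539582615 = 236.68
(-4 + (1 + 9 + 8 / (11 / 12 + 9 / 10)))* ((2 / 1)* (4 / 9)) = 1008 / 109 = 9.25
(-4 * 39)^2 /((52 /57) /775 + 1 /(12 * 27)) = 116104622400 /20341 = 5707911.23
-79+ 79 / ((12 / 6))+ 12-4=-63 / 2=-31.50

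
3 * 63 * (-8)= -1512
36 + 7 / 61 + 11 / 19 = 42528 / 1159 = 36.69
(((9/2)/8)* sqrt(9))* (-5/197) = -135/3152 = -0.04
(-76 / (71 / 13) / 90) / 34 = -247 / 54315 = -0.00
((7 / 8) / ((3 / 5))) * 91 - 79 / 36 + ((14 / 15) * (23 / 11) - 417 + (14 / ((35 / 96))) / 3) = -1076069 / 3960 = -271.73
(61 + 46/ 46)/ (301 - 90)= 62/ 211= 0.29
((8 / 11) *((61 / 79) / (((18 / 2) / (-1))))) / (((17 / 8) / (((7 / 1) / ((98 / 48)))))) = -31232 / 310233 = -0.10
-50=-50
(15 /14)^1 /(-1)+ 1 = -1 /14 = -0.07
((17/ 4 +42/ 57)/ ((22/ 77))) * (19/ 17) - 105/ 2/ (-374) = 1729/ 88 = 19.65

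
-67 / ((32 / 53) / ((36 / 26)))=-31959 / 208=-153.65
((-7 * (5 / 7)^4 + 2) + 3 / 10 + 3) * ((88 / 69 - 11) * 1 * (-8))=32017436 / 118335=270.57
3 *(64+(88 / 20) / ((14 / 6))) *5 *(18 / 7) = 124524 / 49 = 2541.31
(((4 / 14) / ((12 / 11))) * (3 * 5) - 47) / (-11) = 603 / 154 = 3.92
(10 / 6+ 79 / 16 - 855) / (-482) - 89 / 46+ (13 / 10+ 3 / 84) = 21624679 / 18624480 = 1.16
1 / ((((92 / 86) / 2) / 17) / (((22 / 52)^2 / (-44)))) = -8041 / 62192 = -0.13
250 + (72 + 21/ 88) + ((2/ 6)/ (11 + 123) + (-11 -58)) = 4479329/ 17688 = 253.24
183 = 183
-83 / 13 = -6.38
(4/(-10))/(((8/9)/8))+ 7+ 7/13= 256/65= 3.94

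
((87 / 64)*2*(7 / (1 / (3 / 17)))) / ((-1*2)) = -1827 / 1088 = -1.68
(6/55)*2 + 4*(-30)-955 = -59113/55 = -1074.78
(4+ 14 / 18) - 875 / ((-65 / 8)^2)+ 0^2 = -12893 / 1521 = -8.48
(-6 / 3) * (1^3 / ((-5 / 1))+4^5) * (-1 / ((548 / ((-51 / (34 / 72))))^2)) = 7463502 / 93845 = 79.53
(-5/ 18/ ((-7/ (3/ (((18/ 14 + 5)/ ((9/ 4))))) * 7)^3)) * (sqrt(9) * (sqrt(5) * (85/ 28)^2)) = 237016125 * sqrt(5)/ 2932095975424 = 0.00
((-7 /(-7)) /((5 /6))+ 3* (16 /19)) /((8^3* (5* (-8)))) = -0.00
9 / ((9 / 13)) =13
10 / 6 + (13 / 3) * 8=109 / 3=36.33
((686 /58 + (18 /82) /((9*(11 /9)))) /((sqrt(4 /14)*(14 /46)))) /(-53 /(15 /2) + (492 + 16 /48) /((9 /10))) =240566085*sqrt(14) /6673847488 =0.13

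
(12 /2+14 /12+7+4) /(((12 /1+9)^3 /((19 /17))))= 2071 /944622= 0.00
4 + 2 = 6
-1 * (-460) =460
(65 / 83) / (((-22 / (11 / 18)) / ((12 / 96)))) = -65 / 23904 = -0.00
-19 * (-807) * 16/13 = 245328/13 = 18871.38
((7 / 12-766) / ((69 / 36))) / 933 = -0.43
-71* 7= -497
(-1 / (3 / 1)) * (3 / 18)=-1 / 18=-0.06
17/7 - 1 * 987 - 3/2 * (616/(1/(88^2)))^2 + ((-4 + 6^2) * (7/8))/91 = -3106166734544352/91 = -34133700379608.26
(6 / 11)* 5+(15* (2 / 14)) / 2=585 / 154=3.80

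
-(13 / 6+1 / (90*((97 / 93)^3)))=-29795932 / 13690095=-2.18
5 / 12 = 0.42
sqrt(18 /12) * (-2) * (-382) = 382 * sqrt(6) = 935.71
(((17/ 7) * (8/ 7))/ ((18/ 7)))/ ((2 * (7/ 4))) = 136/ 441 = 0.31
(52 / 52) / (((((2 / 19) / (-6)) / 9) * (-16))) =513 / 16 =32.06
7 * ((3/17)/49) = 3/119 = 0.03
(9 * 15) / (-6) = -45 / 2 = -22.50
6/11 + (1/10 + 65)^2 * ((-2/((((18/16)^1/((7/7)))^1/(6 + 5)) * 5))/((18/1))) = -11388788/12375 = -920.31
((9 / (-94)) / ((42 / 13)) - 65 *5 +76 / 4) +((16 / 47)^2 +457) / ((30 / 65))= 126992323 / 185556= 684.39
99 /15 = 33 /5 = 6.60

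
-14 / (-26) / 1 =7 / 13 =0.54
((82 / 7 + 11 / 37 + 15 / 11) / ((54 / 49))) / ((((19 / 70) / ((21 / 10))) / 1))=726131 / 7733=93.90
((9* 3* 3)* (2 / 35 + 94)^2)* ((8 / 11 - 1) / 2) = -1316727576 / 13475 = -97716.33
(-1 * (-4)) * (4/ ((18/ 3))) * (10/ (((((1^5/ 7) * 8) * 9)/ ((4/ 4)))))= 70/ 27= 2.59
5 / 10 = 1 / 2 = 0.50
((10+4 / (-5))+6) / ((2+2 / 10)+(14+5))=38 / 53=0.72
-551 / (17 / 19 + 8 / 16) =-20938 / 53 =-395.06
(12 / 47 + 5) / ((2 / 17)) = 4199 / 94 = 44.67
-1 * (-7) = 7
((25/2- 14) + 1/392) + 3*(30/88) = -2047/4312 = -0.47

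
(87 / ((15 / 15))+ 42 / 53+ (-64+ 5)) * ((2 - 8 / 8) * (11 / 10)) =8393 / 265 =31.67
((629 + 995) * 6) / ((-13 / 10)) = -97440 / 13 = -7495.38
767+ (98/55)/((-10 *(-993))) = 209448574/273075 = 767.00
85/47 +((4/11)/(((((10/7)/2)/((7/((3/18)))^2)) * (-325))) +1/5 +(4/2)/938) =-296517131/394018625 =-0.75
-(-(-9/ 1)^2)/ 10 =81/ 10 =8.10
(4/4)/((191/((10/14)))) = 5/1337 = 0.00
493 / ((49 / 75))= 36975 / 49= 754.59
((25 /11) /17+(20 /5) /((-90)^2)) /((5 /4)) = 203248 /1893375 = 0.11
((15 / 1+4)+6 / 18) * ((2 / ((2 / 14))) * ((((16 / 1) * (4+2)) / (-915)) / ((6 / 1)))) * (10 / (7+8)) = -25984 / 8235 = -3.16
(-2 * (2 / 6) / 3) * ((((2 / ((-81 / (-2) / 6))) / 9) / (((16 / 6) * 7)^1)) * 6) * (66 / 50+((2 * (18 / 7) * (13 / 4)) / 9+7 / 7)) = -2924 / 297675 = -0.01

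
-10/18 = -5/9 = -0.56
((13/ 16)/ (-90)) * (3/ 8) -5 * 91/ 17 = -1747421/ 65280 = -26.77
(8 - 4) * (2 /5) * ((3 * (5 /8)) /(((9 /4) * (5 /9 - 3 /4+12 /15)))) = 240 /109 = 2.20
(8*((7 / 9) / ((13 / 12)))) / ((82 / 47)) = 5264 / 1599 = 3.29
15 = 15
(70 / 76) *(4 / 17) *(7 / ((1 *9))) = 490 / 2907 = 0.17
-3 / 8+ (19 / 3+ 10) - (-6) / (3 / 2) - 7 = 311 / 24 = 12.96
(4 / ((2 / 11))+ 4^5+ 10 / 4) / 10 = 2097 / 20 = 104.85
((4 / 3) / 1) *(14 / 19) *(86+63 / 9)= 91.37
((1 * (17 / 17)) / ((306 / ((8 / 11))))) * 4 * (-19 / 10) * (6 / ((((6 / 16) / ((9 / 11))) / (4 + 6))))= -4864 / 2057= -2.36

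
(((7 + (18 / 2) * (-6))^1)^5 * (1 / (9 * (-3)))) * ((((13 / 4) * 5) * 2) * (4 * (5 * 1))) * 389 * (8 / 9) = 463919080159600 / 243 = 1909132017117.70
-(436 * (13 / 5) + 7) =-5703 / 5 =-1140.60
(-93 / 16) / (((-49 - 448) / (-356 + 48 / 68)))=-70215 / 16898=-4.16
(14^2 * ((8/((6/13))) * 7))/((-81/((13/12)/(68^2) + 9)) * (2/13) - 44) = -115796038540/220986537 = -524.00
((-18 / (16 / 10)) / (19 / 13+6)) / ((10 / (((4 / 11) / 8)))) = -117 / 17072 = -0.01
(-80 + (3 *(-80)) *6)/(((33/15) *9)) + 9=-6709/99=-67.77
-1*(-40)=40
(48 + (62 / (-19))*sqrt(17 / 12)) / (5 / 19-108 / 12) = -456 / 83 + 31*sqrt(51) / 498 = -5.05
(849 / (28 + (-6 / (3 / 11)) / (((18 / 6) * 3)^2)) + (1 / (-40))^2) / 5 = 55016323 / 8984000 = 6.12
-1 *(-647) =647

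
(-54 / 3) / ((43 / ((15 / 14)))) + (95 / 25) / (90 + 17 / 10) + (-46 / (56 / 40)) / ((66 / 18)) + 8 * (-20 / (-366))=-8.93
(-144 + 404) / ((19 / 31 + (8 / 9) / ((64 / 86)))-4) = -290160 / 2447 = -118.58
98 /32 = 49 /16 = 3.06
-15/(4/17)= -255/4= -63.75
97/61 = 1.59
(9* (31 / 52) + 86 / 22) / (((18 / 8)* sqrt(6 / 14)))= 5305* sqrt(21) / 3861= 6.30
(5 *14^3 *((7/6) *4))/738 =86.76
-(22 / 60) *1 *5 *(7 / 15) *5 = -77 / 18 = -4.28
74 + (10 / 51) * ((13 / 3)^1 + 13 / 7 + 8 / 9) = 242222 / 3213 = 75.39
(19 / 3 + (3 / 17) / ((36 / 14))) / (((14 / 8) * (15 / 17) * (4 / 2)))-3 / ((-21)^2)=4556 / 2205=2.07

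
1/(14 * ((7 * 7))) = 1/686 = 0.00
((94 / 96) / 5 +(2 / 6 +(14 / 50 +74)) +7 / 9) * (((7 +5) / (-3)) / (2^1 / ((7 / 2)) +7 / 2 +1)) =-1904791 / 31950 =-59.62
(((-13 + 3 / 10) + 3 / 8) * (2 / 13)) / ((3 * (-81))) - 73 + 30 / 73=-334754831 / 4612140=-72.58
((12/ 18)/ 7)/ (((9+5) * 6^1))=1/ 882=0.00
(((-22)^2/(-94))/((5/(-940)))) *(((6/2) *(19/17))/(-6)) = -9196/17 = -540.94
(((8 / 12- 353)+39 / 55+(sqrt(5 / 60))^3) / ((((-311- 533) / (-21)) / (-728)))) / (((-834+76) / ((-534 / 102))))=3289214474 / 74771015- 56693 * sqrt(3) / 32627352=43.99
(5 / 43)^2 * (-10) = -250 / 1849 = -0.14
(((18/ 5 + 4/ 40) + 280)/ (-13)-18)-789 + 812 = -16.82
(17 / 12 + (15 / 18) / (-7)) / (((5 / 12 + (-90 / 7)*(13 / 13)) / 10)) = -218 / 209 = -1.04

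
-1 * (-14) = 14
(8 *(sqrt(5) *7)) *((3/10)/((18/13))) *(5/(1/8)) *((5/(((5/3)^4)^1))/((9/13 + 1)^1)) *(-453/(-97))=115754184 *sqrt(5)/133375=1940.65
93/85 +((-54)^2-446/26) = 3204434/1105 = 2899.94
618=618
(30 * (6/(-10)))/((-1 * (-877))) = -18/877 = -0.02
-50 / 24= -25 / 12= -2.08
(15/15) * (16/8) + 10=12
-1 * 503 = -503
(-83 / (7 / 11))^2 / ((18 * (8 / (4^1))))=833569 / 1764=472.54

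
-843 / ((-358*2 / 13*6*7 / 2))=3653 / 5012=0.73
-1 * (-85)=85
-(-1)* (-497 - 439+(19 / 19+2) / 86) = -935.97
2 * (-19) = -38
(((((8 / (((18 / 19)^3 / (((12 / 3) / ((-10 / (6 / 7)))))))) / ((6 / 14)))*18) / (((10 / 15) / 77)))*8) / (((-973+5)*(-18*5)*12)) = -48013 / 400950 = -0.12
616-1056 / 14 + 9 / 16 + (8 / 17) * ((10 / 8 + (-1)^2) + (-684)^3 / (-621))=10643451097 / 43792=243045.56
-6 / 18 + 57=170 / 3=56.67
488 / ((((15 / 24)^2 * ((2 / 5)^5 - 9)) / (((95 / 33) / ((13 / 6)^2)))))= -4450560000 / 52224887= -85.22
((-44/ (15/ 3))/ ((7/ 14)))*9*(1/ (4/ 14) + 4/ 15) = -14916/ 25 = -596.64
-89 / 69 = -1.29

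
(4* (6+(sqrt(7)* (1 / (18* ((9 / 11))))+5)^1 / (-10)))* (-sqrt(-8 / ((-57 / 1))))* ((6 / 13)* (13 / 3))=44* sqrt(114)* (-810+sqrt(7)) / 23085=-16.43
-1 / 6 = -0.17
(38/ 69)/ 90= 19/ 3105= 0.01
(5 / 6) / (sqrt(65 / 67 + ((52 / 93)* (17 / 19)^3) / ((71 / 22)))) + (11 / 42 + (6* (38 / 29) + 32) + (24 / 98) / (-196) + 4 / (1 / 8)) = 95* sqrt(27910186524304851) / 19922520774 + 30130999 / 417774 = 72.92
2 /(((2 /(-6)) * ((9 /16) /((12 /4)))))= -32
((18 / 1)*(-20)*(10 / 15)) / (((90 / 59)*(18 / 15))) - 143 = -2467 / 9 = -274.11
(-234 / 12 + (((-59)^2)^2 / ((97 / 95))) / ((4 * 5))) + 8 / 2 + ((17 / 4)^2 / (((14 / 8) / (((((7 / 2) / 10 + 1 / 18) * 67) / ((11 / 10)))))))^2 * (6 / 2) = 783482784497257 / 993795264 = 788374.44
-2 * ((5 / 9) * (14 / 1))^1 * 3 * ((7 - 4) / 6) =-70 / 3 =-23.33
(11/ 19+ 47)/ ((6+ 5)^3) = 904/ 25289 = 0.04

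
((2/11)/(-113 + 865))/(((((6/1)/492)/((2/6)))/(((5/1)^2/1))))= 1025/6204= 0.17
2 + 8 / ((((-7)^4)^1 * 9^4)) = 31505930 / 15752961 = 2.00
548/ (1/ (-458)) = -250984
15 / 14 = 1.07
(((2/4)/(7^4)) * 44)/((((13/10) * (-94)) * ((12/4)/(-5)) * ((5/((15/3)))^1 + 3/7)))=55/628719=0.00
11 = 11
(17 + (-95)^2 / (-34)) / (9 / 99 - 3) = 92917 / 1088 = 85.40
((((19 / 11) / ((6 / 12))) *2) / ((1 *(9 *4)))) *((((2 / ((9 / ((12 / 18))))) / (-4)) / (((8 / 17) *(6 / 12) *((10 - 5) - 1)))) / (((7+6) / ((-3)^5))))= 323 / 2288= 0.14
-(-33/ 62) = 33/ 62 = 0.53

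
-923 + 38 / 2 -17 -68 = -989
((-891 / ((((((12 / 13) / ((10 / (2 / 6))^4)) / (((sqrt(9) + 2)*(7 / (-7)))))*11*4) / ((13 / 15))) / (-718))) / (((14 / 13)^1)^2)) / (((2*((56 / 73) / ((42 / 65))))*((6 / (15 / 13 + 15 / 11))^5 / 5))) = -1740934285875000000 / 1333663331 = -1305377635.73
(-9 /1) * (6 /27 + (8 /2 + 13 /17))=-763 /17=-44.88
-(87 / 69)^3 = -24389 / 12167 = -2.00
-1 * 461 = -461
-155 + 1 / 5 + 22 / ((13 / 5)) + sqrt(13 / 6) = -9512 / 65 + sqrt(78) / 6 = -144.87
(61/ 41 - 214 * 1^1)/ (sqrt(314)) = -8713 * sqrt(314)/ 12874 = -11.99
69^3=328509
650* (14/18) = 4550/9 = 505.56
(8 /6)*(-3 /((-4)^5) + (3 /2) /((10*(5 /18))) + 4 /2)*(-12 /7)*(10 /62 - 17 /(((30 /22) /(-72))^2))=2391064592033 /8680000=275468.27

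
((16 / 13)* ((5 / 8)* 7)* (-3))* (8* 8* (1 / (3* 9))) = -4480 / 117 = -38.29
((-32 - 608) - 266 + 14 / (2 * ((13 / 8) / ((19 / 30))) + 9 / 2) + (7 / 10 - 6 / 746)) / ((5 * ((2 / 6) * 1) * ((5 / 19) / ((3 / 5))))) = -35166836109 / 28441250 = -1236.47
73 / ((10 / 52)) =1898 / 5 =379.60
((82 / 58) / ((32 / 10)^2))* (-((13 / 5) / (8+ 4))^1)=-2665 / 89088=-0.03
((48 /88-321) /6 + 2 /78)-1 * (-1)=-44945 /858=-52.38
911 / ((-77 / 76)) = -69236 / 77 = -899.17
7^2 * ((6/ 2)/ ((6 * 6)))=49/ 12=4.08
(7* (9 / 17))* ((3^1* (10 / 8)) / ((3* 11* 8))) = 315 / 5984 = 0.05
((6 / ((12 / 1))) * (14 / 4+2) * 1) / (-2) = -11 / 8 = -1.38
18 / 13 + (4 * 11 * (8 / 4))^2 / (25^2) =111922 / 8125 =13.78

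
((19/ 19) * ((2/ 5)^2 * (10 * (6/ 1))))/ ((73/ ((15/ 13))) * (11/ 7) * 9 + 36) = 112/ 10859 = 0.01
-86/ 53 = -1.62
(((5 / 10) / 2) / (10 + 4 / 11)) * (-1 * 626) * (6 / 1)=-3443 / 38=-90.61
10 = 10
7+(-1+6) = 12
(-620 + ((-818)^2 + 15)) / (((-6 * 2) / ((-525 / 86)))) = 116990825 / 344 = 340089.61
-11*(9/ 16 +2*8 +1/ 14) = -20493/ 112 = -182.97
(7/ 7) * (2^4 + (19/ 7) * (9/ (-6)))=167/ 14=11.93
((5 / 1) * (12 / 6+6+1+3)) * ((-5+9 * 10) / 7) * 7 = 5100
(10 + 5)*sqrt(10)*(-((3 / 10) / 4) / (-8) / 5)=9*sqrt(10) / 320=0.09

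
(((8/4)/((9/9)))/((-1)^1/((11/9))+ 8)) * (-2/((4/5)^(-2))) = -704/1975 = -0.36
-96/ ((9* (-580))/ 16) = 0.29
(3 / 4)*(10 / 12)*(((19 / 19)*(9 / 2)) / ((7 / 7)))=45 / 16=2.81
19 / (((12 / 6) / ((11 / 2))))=209 / 4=52.25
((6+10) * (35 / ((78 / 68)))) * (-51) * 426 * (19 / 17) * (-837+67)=118664515200 / 13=9128039630.77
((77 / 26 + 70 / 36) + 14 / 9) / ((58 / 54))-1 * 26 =-7534 / 377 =-19.98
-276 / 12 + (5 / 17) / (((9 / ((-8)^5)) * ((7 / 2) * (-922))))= -11191973 / 493731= -22.67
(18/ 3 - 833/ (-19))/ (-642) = -947/ 12198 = -0.08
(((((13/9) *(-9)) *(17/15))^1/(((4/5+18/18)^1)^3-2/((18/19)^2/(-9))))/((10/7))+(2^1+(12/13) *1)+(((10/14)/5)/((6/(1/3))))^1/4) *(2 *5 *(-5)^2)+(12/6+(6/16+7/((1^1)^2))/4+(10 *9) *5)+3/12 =236779382369/218076768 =1085.76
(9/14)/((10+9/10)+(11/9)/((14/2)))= 405/6977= 0.06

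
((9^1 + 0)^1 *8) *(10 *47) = 33840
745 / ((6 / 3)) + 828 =2401 / 2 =1200.50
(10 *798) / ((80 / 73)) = 7281.75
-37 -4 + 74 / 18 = -332 / 9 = -36.89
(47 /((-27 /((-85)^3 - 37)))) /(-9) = -28865614 /243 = -118788.53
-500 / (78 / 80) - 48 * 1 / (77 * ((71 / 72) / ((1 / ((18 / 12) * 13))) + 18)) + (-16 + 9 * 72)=639470296 / 5366361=119.16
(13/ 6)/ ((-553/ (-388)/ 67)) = 168974/ 1659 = 101.85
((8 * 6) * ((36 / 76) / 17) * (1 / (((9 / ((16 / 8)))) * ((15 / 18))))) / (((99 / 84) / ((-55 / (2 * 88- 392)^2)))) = -28 / 78489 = -0.00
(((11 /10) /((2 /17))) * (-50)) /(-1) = 935 /2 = 467.50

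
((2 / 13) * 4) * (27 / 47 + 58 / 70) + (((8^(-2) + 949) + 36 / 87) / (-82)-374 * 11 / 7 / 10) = -32307475283 / 464946560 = -69.49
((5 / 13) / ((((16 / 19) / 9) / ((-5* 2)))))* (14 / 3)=-9975 / 52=-191.83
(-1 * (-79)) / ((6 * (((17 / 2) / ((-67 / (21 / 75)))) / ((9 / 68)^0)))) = -132325 / 357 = -370.66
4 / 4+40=41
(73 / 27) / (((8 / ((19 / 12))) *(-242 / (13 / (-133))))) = 949 / 4390848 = 0.00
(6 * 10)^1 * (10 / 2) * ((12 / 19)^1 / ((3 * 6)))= 200 / 19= 10.53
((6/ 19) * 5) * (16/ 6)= 80/ 19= 4.21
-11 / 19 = -0.58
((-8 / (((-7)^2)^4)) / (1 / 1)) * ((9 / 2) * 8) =-288 / 5764801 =-0.00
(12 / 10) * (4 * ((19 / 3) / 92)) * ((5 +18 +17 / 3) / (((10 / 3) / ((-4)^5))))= -1673216 / 575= -2909.94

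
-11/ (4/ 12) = -33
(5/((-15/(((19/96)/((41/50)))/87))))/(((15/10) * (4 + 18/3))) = -95/1540944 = -0.00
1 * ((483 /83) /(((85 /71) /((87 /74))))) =2983491 /522070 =5.71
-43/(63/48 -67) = 688/1051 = 0.65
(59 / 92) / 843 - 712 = -55219813 / 77556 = -712.00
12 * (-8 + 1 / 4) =-93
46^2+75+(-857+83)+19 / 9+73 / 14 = 179465 / 126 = 1424.33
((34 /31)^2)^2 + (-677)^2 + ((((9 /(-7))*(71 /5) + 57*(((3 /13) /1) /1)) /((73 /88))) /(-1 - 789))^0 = 423278716266 /923521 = 458331.45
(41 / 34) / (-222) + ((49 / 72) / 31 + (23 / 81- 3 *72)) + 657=5575986803 / 12635352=441.30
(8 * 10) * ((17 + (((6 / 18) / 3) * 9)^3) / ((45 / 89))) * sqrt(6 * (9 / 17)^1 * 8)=34176 * sqrt(51) / 17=14356.79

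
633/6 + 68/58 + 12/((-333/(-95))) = 708797/6438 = 110.10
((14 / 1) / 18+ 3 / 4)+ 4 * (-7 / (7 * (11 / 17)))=-1843 / 396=-4.65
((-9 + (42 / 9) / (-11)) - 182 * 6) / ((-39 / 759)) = 835981 / 39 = 21435.41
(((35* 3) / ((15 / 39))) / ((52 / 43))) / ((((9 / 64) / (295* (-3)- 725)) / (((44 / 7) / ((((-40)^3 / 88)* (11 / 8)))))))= 1218448 / 75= 16245.97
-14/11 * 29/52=-203/286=-0.71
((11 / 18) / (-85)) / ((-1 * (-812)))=-11 / 1242360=-0.00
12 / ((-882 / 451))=-902 / 147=-6.14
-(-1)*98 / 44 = 49 / 22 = 2.23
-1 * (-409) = 409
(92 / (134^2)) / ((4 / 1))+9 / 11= 161857 / 197516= 0.82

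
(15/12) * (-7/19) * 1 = -35/76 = -0.46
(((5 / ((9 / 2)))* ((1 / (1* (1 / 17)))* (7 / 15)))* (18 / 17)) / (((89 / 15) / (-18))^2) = 680400 / 7921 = 85.90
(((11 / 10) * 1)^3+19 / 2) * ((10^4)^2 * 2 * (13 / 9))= 28160600000 / 9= 3128955555.56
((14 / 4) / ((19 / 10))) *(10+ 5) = 525 / 19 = 27.63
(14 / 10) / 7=1 / 5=0.20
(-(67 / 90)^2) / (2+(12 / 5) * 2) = -4489 / 55080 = -0.08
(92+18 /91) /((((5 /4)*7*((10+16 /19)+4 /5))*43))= 318820 /15147223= 0.02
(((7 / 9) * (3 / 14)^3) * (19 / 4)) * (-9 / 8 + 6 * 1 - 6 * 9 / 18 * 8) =-8721 / 12544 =-0.70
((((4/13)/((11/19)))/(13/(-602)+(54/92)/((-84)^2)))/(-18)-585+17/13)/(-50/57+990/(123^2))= 199624758779887/278277608895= 717.36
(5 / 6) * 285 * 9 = 4275 / 2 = 2137.50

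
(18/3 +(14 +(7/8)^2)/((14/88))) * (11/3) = 5797/16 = 362.31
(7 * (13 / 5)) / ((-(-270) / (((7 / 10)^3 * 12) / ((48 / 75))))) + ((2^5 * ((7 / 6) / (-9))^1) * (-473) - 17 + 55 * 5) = 479629639 / 216000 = 2220.51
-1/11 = -0.09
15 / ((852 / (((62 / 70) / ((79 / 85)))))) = 2635 / 157052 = 0.02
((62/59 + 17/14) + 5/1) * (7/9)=6001/1062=5.65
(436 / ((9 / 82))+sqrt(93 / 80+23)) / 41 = sqrt(9665) / 820+872 / 9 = 97.01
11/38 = 0.29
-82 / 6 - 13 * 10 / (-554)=-13.43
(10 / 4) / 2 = 5 / 4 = 1.25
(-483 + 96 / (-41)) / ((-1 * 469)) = 297 / 287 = 1.03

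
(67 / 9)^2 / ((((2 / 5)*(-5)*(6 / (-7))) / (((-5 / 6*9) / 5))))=-31423 / 648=-48.49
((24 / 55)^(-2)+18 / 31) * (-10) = -520715 / 8928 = -58.32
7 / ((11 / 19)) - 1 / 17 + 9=3933 / 187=21.03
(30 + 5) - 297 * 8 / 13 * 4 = -696.08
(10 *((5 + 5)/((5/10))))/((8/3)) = 75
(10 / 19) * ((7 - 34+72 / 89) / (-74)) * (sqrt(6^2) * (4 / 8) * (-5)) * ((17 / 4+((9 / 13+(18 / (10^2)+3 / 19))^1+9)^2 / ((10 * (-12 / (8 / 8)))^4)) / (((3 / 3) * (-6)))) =104545034334626767 / 52821104128000000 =1.98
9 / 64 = 0.14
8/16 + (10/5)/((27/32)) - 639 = -34351/54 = -636.13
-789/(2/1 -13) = 789/11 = 71.73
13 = 13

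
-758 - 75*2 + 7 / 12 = -10889 / 12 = -907.42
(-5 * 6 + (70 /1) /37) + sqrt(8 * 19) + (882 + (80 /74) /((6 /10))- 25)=2 * sqrt(38) + 92207 /111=843.02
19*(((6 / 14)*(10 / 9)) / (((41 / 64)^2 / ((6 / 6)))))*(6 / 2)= 778240 / 11767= 66.14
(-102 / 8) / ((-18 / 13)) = 221 / 24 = 9.21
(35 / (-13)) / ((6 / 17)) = -595 / 78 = -7.63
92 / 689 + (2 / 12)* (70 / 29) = 32119 / 59943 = 0.54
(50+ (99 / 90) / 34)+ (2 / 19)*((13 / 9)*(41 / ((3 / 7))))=11263723 / 174420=64.58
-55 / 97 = -0.57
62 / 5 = 12.40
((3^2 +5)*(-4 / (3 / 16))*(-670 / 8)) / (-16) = -4690 / 3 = -1563.33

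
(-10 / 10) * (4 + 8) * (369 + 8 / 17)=-75372 / 17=-4433.65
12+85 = 97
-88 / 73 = -1.21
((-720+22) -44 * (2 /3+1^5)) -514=-3856 /3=-1285.33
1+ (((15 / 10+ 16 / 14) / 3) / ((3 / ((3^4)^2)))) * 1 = 26987 / 14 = 1927.64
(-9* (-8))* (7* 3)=1512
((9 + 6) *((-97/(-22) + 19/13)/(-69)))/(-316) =365/90376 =0.00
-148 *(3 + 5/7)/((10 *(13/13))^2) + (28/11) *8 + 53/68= 2048049/130900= 15.65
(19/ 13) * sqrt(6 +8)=19 * sqrt(14)/ 13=5.47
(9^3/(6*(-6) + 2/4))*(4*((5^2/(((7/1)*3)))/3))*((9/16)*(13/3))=-78975/994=-79.45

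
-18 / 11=-1.64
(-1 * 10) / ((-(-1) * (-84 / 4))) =10 / 21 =0.48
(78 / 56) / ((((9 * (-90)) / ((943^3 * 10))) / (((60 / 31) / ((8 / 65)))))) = -3542923634575 / 15624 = -226761625.36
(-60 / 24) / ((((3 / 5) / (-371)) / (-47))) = -435925 / 6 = -72654.17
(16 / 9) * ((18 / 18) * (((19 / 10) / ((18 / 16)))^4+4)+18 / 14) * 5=6164133712 / 51667875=119.30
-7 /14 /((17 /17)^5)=-1 /2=-0.50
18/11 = 1.64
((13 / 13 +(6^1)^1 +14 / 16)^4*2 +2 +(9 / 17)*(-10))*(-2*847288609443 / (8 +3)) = -20618818300823362137 / 17408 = -1184444985111636.15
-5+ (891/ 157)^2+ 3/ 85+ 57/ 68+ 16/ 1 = 44.08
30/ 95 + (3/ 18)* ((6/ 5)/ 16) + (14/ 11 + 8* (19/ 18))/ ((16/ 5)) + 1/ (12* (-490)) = 4961989/ 1474704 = 3.36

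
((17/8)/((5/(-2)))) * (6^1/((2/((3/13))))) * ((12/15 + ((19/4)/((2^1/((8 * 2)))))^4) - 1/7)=-11165906799/9100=-1227022.73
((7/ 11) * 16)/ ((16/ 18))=126/ 11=11.45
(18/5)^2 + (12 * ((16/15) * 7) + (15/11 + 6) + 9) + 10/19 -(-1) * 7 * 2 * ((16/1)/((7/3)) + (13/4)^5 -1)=14118960387/2675200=5277.72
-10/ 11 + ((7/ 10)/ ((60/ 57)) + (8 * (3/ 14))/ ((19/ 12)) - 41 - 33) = -73.16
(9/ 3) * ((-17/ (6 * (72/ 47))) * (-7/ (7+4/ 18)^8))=26751145617/ 5098317006250000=0.00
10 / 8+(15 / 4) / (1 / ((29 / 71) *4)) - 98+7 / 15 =-384067 / 4260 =-90.16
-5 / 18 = -0.28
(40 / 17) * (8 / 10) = 32 / 17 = 1.88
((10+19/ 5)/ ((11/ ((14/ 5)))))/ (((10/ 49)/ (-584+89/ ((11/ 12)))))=-126760452/ 15125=-8380.86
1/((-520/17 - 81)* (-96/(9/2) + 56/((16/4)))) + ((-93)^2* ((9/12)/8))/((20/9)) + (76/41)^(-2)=1760534711801/4821111680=365.17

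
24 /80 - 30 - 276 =-3057 /10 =-305.70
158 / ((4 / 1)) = 79 / 2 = 39.50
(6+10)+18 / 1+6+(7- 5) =42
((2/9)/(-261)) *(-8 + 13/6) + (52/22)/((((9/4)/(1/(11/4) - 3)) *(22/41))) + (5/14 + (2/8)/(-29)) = -1262681153/262627596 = -4.81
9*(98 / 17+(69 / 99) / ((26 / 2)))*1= 127299 / 2431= 52.36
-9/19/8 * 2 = -9/76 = -0.12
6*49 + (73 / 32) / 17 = 160009 / 544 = 294.13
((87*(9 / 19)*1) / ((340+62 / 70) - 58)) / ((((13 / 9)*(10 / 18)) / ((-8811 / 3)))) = -533.18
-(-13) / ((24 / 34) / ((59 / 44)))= 13039 / 528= 24.70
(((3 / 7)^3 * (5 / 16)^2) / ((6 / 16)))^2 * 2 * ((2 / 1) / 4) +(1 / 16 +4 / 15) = 595592719 / 1807088640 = 0.33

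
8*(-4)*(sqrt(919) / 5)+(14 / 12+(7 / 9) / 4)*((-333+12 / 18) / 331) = -32*sqrt(919) / 5 - 48853 / 35748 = -195.38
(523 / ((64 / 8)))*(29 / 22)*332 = 1258861 / 44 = 28610.48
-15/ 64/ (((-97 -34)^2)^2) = -15/ 18847994944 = -0.00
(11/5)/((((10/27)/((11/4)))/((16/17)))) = 15.37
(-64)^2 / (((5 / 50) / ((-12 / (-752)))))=30720 / 47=653.62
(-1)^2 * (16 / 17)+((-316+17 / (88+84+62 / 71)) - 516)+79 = -9229563 / 12274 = -751.96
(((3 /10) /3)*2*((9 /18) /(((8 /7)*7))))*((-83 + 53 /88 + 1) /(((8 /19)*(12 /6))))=-1.21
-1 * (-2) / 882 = 1 / 441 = 0.00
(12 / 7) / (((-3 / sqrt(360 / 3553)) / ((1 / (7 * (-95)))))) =24 * sqrt(35530) / 16539215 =0.00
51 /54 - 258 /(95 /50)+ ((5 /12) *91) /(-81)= -2498963 /18468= -135.31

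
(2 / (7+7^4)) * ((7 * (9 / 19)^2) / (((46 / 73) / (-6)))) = -17739 / 1428116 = -0.01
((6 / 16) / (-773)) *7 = -21 / 6184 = -0.00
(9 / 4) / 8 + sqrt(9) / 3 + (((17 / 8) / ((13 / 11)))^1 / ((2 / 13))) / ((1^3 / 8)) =3033 / 32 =94.78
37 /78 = 0.47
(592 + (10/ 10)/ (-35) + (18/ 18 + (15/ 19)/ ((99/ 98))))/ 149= 13029908/ 3269805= 3.98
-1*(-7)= 7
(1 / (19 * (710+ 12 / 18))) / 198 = 0.00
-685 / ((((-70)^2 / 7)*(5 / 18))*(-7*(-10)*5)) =-1233 / 122500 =-0.01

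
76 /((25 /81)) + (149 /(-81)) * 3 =162487 /675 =240.72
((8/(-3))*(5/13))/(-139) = 40/5421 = 0.01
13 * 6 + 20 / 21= 1658 / 21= 78.95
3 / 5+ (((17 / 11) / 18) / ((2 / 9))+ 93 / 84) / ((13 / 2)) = 4153 / 5005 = 0.83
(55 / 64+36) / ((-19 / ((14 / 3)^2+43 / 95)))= -44837513 / 1039680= -43.13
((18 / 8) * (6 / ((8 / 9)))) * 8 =243 / 2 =121.50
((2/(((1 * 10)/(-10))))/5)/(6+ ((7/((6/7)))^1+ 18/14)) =-84/3245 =-0.03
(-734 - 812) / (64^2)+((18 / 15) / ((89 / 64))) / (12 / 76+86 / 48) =52810327 / 810199040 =0.07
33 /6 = 11 /2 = 5.50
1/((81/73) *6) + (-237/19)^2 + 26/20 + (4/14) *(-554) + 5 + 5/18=24777773/6140610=4.04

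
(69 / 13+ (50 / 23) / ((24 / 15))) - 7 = -399 / 1196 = -0.33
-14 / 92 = -7 / 46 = -0.15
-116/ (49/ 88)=-10208/ 49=-208.33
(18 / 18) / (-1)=-1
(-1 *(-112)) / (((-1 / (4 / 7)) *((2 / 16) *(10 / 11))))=-2816 / 5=-563.20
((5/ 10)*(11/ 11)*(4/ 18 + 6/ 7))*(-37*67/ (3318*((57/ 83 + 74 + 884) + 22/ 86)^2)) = -536807461823/ 1224236208610661652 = -0.00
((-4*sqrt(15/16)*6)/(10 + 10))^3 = -81*sqrt(15)/200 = -1.57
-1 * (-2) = 2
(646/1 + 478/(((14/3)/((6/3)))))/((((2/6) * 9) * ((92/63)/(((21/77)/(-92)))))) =-13401/23276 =-0.58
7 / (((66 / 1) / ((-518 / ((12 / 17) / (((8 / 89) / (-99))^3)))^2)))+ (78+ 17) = 13201742636090644899114896399 / 138965711958848846866715217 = 95.00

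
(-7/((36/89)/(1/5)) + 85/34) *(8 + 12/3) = -173/15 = -11.53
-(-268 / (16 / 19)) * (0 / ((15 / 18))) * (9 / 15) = 0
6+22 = 28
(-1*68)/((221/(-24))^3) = 55296/634933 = 0.09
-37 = -37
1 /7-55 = -384 /7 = -54.86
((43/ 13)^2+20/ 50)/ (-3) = -9583/ 2535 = -3.78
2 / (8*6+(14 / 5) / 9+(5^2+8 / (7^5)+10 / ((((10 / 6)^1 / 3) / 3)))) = 1512630 / 96287663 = 0.02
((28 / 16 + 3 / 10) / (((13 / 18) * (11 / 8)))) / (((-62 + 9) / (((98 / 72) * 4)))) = -8036 / 37895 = -0.21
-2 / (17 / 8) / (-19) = 16 / 323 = 0.05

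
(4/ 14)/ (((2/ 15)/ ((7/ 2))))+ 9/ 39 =201/ 26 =7.73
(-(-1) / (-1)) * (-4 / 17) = 4 / 17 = 0.24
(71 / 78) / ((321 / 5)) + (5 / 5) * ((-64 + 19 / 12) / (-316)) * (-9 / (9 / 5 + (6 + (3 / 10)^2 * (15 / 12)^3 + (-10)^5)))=3593974519475 / 253164062577582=0.01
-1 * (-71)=71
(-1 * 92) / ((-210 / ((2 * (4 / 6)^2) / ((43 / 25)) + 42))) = 756884 / 40635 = 18.63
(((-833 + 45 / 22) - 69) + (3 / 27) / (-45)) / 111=-8018617 / 989010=-8.11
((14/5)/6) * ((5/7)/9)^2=5/1701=0.00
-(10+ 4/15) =-154/15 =-10.27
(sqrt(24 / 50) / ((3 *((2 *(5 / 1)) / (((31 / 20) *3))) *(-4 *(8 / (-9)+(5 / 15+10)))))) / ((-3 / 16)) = 93 *sqrt(3) / 10625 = 0.02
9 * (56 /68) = 7.41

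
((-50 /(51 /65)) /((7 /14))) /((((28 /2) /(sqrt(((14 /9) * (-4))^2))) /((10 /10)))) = -26000 /459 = -56.64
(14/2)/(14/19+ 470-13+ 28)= 133/9229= 0.01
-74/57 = -1.30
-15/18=-5/6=-0.83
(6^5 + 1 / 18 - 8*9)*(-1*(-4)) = 30816.22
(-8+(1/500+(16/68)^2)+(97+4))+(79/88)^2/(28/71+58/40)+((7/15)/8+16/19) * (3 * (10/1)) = 120.51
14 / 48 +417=10015 / 24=417.29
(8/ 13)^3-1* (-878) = 1929478/ 2197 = 878.23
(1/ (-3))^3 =-1/ 27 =-0.04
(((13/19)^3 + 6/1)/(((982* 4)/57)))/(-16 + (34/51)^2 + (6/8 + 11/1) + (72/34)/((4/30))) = 19898109/2620124282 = 0.01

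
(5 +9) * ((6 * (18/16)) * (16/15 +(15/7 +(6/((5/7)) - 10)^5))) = -4297527/6250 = -687.60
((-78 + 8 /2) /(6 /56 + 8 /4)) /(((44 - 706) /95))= 98420 /19529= 5.04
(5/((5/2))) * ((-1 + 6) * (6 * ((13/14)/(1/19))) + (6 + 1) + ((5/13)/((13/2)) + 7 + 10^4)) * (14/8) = 12472777/338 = 36901.71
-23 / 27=-0.85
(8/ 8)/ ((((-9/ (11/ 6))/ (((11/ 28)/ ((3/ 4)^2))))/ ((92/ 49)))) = -22264/ 83349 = -0.27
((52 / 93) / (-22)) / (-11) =0.00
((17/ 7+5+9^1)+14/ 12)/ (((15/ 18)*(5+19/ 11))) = 8129/ 2590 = 3.14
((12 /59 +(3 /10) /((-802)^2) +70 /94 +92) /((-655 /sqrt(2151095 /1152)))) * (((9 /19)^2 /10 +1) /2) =-2039678783205743 * sqrt(4302190) /1349575191829952000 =-3.13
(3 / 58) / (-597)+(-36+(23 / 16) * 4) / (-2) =698287 / 46168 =15.12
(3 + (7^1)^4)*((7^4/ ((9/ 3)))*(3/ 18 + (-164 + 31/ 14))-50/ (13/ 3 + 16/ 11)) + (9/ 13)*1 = -6949381341473/ 22347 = -310976029.96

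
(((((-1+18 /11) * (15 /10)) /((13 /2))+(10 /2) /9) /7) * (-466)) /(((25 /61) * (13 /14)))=-51394208 /418275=-122.87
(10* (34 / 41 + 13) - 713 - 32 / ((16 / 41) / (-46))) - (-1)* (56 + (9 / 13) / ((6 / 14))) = 1734866 / 533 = 3254.91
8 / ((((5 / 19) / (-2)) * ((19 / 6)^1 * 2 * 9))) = -16 / 15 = -1.07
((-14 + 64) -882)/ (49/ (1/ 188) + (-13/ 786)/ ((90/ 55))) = -11771136/ 130331233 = -0.09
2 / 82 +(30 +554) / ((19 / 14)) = 335235 / 779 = 430.34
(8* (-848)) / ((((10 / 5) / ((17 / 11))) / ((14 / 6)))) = -403648 / 33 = -12231.76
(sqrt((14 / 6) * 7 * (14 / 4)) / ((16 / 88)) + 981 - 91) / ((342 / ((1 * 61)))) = 4697 * sqrt(42) / 4104 + 27145 / 171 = 166.16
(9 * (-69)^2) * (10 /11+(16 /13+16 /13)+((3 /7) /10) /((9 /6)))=728990037 /5005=145652.36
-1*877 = -877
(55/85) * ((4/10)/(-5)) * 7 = -0.36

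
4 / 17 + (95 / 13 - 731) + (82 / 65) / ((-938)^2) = -351682444543 / 486113810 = -723.46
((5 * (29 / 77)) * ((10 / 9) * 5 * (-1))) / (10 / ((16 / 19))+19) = -58000 / 171171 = -0.34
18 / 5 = 3.60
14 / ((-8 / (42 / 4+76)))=-1211 / 8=-151.38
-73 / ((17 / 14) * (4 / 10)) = -150.29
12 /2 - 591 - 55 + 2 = -638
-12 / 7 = -1.71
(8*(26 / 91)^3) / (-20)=-16 / 1715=-0.01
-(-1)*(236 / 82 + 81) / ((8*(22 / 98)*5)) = 168511 / 18040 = 9.34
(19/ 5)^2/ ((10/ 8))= 1444/ 125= 11.55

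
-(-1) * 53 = 53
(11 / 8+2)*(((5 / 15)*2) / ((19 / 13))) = 117 / 76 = 1.54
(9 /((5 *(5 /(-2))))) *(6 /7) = -108 /175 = -0.62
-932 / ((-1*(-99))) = -932 / 99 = -9.41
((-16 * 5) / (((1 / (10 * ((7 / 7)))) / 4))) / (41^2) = -3200 / 1681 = -1.90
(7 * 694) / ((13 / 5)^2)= 121450 / 169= 718.64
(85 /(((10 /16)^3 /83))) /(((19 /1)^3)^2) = 722432 /1176147025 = 0.00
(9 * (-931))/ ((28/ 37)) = -44289/ 4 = -11072.25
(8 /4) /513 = 2 /513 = 0.00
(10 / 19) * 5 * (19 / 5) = 10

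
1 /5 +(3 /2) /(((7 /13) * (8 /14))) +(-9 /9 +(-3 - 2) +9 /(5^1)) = 7 /8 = 0.88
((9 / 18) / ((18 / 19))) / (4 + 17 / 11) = 209 / 2196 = 0.10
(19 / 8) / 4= 19 / 32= 0.59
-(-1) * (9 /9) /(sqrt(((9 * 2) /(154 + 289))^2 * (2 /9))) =443 * sqrt(2) /12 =52.21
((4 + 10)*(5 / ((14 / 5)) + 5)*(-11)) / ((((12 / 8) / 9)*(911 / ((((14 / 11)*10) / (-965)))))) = 15960 / 175823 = 0.09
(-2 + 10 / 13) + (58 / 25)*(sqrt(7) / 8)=-16 / 13 + 29*sqrt(7) / 100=-0.46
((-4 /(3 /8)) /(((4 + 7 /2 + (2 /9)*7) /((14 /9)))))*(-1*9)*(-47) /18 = -43.06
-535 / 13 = -41.15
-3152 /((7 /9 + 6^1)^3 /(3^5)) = -558367344 /226981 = -2459.97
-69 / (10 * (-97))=69 / 970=0.07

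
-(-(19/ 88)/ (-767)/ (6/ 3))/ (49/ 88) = -19/ 75166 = -0.00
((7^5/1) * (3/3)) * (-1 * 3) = -50421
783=783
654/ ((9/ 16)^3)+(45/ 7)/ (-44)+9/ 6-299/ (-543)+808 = 60750535819/ 13546764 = 4484.51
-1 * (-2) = 2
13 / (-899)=-13 / 899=-0.01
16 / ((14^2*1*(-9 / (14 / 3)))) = -8 / 189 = -0.04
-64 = -64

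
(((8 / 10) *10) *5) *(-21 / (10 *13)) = -84 / 13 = -6.46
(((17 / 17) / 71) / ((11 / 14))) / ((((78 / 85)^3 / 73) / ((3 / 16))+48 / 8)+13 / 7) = 4393450250 / 1939557645223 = 0.00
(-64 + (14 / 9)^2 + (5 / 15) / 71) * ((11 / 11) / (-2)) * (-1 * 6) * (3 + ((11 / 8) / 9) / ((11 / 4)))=-19476655 / 34506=-564.44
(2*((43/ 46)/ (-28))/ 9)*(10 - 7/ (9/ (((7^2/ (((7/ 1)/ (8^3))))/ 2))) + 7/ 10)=5352511/ 521640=10.26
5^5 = 3125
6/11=0.55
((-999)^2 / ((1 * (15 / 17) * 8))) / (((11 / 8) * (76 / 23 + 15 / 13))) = 1690946361 / 73315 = 23064.13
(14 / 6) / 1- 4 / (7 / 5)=-11 / 21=-0.52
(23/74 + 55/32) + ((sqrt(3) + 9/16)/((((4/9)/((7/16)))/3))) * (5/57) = 315 * sqrt(3)/1216 + 1565919/719872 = 2.62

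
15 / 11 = 1.36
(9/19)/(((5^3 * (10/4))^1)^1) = 18/11875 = 0.00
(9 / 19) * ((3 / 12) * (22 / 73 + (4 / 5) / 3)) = 933 / 13870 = 0.07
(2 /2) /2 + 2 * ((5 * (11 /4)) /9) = 32 /9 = 3.56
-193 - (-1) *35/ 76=-14633/ 76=-192.54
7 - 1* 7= 0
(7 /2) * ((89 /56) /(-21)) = -89 /336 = -0.26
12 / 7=1.71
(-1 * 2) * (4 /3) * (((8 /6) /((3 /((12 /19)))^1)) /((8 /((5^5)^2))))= -913742.69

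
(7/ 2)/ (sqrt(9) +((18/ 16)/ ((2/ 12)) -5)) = 14/ 19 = 0.74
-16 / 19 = -0.84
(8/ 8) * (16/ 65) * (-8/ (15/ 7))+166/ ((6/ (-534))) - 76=-14479646/ 975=-14850.92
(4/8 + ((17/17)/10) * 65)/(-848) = -7/848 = -0.01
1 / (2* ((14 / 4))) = 1 / 7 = 0.14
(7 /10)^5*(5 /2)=16807 /40000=0.42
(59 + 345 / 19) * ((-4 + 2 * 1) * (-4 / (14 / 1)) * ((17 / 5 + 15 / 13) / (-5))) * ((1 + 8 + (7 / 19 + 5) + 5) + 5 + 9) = -1100461696 / 821275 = -1339.94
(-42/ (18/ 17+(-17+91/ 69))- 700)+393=-2608199/ 8576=-304.13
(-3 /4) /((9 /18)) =-3 /2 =-1.50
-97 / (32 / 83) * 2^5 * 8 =-64408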